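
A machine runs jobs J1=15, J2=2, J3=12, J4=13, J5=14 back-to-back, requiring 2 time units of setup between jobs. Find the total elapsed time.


Makespan = Σ processing + (n-1) × setup
= (15 + 2 + 12 + 13 + 14) + (5-1)×2
= 56 + 8
= 64 time units


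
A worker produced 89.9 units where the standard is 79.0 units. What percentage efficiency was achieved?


Efficiency = (actual / standard) × 100
= (89.9 / 79.0) × 100
= 113.8%


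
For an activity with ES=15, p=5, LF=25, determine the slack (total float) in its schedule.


EF = ES + duration = 15 + 5 = 20
LS = LF - duration = 25 - 5 = 20
Total Float = LF - EF = 25 - 20
(or LS - ES = 20 - 15)
= 5


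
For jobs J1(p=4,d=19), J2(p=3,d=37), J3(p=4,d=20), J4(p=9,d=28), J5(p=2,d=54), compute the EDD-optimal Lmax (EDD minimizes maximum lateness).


EDD order: J1 → J3 → J4 → J2 → J5
Completion and lateness:
  J1: C=4, d=19, L=4-19=-15
  J3: C=8, d=20, L=8-20=-12
  J4: C=17, d=28, L=17-28=-11
  J2: C=20, d=37, L=20-37=-17
  J5: C=22, d=54, L=22-54=-32
Lmax = max(-15, -12, -11, -17, -32)
= -11


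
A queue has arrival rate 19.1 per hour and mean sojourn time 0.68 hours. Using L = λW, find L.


Little's law: L = λ × W
= 19.1 × 0.68
= 12.99


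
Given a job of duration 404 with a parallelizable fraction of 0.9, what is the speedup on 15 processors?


Amdahl's law: T_p = T × ((1-p) + p/N)
= 404 × ((1-0.9) + 0.9/15)
= 404 × (0.10 + 0.0600)
= 404 × 0.1600
= 64.64
Speedup = 404/64.64
= 6.25×


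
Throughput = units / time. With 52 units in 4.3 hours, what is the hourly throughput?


Throughput = units / time
= 52 / 4.3
= 12.1 units/hour


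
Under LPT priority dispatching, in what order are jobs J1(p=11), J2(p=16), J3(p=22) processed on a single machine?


LPT: sort by longest processing time first
  J3: p=22
  J2: p=16
  J1: p=11
Order: J3 → J2 → J1


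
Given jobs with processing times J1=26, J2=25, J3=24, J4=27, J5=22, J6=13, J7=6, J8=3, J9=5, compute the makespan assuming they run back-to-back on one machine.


Sequential makespan: sum all processing times
= 26 + 25 + 24 + 27 + 22 + 13 + 6 + 3 + 5
= 151 time units


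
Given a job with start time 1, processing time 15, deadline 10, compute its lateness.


Completion = 1 + 15 = 16
Lateness = C - d = 16 - 10
= 6


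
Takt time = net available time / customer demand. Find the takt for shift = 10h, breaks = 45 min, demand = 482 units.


Available = 10×60 - 45 = 555 min
Takt time = 555 / 482
= 1.15 min/unit


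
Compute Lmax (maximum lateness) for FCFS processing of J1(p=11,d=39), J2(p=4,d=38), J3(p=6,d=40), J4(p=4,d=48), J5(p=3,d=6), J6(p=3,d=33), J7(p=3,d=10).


Lateness per job (L = C - d):
  J1: C=11, d=39, L=-28
  J2: C=15, d=38, L=-23
  J3: C=21, d=40, L=-19
  J4: C=25, d=48, L=-23
  J5: C=28, d=6, L=22
  J6: C=31, d=33, L=-2
  J7: C=34, d=10, L=24
Lmax = max(-28, -23, -19, -23, 22, -2, 24)
= 24


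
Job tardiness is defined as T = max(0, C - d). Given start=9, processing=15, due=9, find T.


Completion = start + processing = 9 + 15 = 24
Tardiness = max(0, C - d) = max(0, 24 - 9)
= max(0, 15)
= 15


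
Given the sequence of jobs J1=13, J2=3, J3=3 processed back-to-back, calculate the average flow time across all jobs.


Completion times:
  J1: completes at 13
  J2: completes at 16
  J3: completes at 19
Sum = 48
Average = 48/3
= 16.00


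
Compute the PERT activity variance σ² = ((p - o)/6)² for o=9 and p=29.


σ² = ((p - o) / 6)² = (p - o)² / 36
= (29 - 9)² / 36
= 20² / 36
= 400 / 36
= 11.1111


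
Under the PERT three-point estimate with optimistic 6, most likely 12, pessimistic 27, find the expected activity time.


te = (o + 4m + p) / 6
= (6 + 4×12 + 27) / 6
= (6 + 48 + 27) / 6
= 81 / 6
= 13.50


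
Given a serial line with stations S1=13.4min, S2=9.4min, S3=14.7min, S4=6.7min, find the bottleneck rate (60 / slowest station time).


Bottleneck = longest station time
Station times: [13.4, 9.4, 14.7, 6.7]
Max = 14.7 min
Rate = 60 / 14.7
= 4.08 units/hour (bottleneck: 14.7min)


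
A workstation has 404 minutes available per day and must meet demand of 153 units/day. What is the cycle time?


Cycle time = available time / demand
= 404 / 153
= 2.64 min/unit


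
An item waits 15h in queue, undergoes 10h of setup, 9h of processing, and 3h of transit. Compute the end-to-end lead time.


Lead time = queue + setup + processing + transit
= 15 + 10 + 9 + 3
= 37 hours


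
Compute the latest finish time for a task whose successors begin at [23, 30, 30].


LF = min of all successor start times
Successors start at: [23, 30, 30]
LF = min(23, 30, 30)
= 23


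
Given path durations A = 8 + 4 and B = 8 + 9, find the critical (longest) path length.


Path A: 8 + 4 = 12
Path B: 8 + 9 = 17
Critical path = longest = max(12, 17)
= 17 (Path B)


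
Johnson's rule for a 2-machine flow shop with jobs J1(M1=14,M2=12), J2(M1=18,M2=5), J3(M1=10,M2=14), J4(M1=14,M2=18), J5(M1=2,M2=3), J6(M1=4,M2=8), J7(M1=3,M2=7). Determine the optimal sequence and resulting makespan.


Johnson's rule:
Group 1 (M1≤M2, sort by M1): ['J5', 'J7', 'J6', 'J3', 'J4']
Group 2 (M1>M2, sort desc M2): ['J1', 'J2']
Sequence: J5 → J7 → J6 → J3 → J4 → J1 → J2
Makespan calculation:
  J5: M1 done=2, M2 done=5
  J7: M1 done=5, M2 done=12
  J6: M1 done=9, M2 done=20
  J3: M1 done=19, M2 done=34
  J4: M1 done=33, M2 done=52
  J1: M1 done=47, M2 done=64
  J2: M1 done=65, M2 done=70
= Sequence: J5 → J7 → J6 → J3 → J4 → J1 → J2, Makespan: 70


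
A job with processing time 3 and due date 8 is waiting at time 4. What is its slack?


Slack = due - current_time - processing
= 8 - 4 - 3
= 1


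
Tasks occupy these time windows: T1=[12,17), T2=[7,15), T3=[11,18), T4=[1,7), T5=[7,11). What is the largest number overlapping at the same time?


Check each time point for overlaps:
  t=12: 3 tasks active (T1, T2, T3)
Max concurrent = 3


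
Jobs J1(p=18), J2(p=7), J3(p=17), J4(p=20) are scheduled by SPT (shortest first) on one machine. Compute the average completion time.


SPT order: J2 → J3 → J1 → J4
Completion times:
  J2: C=7
  J3: C=24
  J1: C=42
  J4: C=62
Sum = 135, n = 4
Mean flow = 135/4
= 33.75


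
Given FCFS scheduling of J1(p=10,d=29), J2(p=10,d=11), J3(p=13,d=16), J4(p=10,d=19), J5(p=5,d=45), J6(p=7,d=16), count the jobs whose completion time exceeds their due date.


Completion vs due date:
  J1: C=10, d=29 → on time
  J2: C=20, d=11 → TARDY
  J3: C=33, d=16 → TARDY
  J4: C=43, d=19 → TARDY
  J5: C=48, d=45 → TARDY
  J6: C=55, d=16 → TARDY
Tardy jobs: J2, J3, J4, J5, J6
Count = 5


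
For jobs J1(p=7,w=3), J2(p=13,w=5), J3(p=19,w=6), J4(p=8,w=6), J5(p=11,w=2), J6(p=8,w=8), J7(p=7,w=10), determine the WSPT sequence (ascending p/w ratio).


WSPT (Smith's rule): sort by p/w ascending
  J7: p/w = 7/10 = 0.700
  J6: p/w = 8/8 = 1.000
  J4: p/w = 8/6 = 1.333
  J1: p/w = 7/3 = 2.333
  J2: p/w = 13/5 = 2.600
  J3: p/w = 19/6 = 3.167
  J5: p/w = 11/2 = 5.500
Order: J7 → J6 → J4 → J1 → J2 → J3 → J5


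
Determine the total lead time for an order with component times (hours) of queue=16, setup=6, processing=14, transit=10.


Lead time = queue + setup + processing + transit
= 16 + 6 + 14 + 10
= 46 hours


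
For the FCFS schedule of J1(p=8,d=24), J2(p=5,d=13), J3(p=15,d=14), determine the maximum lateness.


Lateness per job (L = C - d):
  J1: C=8, d=24, L=-16
  J2: C=13, d=13, L=0
  J3: C=28, d=14, L=14
Lmax = max(-16, 0, 14)
= 14


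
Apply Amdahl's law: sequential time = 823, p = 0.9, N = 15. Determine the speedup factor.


Amdahl's law: T_p = T × ((1-p) + p/N)
= 823 × ((1-0.9) + 0.9/15)
= 823 × (0.10 + 0.0600)
= 823 × 0.1600
= 131.68
Speedup = 823/131.68
= 6.25×


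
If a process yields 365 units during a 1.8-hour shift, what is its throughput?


Throughput = units / time
= 365 / 1.8
= 202.8 units/hour


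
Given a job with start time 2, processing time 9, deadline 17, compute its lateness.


Completion = 2 + 9 = 11
Lateness = C - d = 11 - 17
= -6


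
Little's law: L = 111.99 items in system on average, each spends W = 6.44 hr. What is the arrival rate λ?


Little's law: L = λW → λ = L / W
= 111.99 / 6.44
= 17.39 per hour


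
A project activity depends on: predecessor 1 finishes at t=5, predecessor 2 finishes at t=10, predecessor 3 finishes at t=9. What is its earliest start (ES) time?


ES = max of all predecessor completion times
Predecessors: [5, 10, 9]
ES = max(5, 10, 9)
= 10


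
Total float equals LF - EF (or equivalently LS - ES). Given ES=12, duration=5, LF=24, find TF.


EF = ES + duration = 12 + 5 = 17
LS = LF - duration = 24 - 5 = 19
Total Float = LF - EF = 24 - 17
(or LS - ES = 19 - 12)
= 7


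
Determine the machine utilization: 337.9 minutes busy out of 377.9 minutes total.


Utilization = busy / total × 100
= 337.9 / 377.9 × 100
= 89.4%


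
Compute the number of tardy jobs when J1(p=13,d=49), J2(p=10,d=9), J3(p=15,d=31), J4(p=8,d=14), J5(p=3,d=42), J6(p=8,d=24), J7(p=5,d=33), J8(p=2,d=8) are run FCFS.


Completion vs due date:
  J1: C=13, d=49 → on time
  J2: C=23, d=9 → TARDY
  J3: C=38, d=31 → TARDY
  J4: C=46, d=14 → TARDY
  J5: C=49, d=42 → TARDY
  J6: C=57, d=24 → TARDY
  J7: C=62, d=33 → TARDY
  J8: C=64, d=8 → TARDY
Tardy jobs: J2, J3, J4, J5, J6, J7, J8
Count = 7


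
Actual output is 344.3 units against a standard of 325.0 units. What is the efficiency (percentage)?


Efficiency = (actual / standard) × 100
= (344.3 / 325.0) × 100
= 105.9%


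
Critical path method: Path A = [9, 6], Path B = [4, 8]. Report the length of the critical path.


Path A: 9 + 6 = 15
Path B: 4 + 8 = 12
Critical path = longest = max(15, 12)
= 15 (Path A)


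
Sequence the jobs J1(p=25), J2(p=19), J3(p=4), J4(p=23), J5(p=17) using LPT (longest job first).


LPT: sort by longest processing time first
  J1: p=25
  J4: p=23
  J2: p=19
  J5: p=17
  J3: p=4
Order: J1 → J4 → J2 → J5 → J3


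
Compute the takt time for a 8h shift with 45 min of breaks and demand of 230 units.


Available = 8×60 - 45 = 435 min
Takt time = 435 / 230
= 1.89 min/unit


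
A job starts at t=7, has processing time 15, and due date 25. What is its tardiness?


Completion = start + processing = 7 + 15 = 22
Tardiness = max(0, C - d) = max(0, 22 - 25)
= max(0, -3)
= 0


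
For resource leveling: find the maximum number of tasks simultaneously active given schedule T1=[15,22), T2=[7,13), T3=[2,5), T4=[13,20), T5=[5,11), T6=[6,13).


Check each time point for overlaps:
  t=7: 3 tasks active (T2, T5, T6)
Max concurrent = 3


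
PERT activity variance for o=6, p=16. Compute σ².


σ² = ((p - o) / 6)² = (p - o)² / 36
= (16 - 6)² / 36
= 10² / 36
= 100 / 36
= 2.7778


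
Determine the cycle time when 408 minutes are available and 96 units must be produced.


Cycle time = available time / demand
= 408 / 96
= 4.25 min/unit


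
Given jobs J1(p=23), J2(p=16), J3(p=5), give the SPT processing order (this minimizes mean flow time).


SPT: sort by shortest processing time
  J3: p=5
  J2: p=16
  J1: p=23
Order: J3 → J2 → J1


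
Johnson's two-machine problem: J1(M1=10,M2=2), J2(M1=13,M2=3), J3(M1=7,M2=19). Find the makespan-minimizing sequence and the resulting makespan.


Johnson's rule:
Group 1 (M1≤M2, sort by M1): ['J3']
Group 2 (M1>M2, sort desc M2): ['J2', 'J1']
Sequence: J3 → J2 → J1
Makespan calculation:
  J3: M1 done=7, M2 done=26
  J2: M1 done=20, M2 done=29
  J1: M1 done=30, M2 done=32
= Sequence: J3 → J2 → J1, Makespan: 32


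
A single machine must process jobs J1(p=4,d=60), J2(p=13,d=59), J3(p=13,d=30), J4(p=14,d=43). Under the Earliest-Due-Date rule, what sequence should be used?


EDD: sort by earliest due date
  J3: d=30, p=13
  J4: d=43, p=14
  J2: d=59, p=13
  J1: d=60, p=4
Order: J3 → J4 → J2 → J1


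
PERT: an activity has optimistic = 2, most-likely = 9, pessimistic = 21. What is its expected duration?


te = (o + 4m + p) / 6
= (2 + 4×9 + 21) / 6
= (2 + 36 + 21) / 6
= 59 / 6
= 9.83


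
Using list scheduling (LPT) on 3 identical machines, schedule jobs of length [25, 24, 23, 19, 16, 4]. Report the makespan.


Jobs (LPT sorted): [25, 24, 23, 19, 16, 4]
Machines: 3
  J=25 → Machine 1 (load: 0+25=25)
  J=24 → Machine 2 (load: 0+24=24)
  J=23 → Machine 3 (load: 0+23=23)
  J=19 → Machine 3 (load: 23+19=42)
  J=16 → Machine 2 (load: 24+16=40)
  J=4 → Machine 1 (load: 25+4=29)
Machine loads: [29, 40, 42]
Makespan = max = 42 time units


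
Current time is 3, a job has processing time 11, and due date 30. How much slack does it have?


Slack = due - current_time - processing
= 30 - 3 - 11
= 16


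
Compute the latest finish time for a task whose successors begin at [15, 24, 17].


LF = min of all successor start times
Successors start at: [15, 24, 17]
LF = min(15, 24, 17)
= 15


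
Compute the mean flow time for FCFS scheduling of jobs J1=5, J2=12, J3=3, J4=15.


Completion times:
  J1: completes at 5
  J2: completes at 17
  J3: completes at 20
  J4: completes at 35
Sum = 77
Average = 77/4
= 19.25


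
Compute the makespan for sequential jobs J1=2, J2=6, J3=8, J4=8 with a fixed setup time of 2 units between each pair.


Makespan = Σ processing + (n-1) × setup
= (2 + 6 + 8 + 8) + (4-1)×2
= 24 + 6
= 30 time units


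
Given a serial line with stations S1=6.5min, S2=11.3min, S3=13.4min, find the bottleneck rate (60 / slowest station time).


Bottleneck = longest station time
Station times: [6.5, 11.3, 13.4]
Max = 13.4 min
Rate = 60 / 13.4
= 4.48 units/hour (bottleneck: 13.4min)


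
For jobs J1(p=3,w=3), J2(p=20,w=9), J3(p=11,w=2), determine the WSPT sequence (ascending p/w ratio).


WSPT (Smith's rule): sort by p/w ascending
  J1: p/w = 3/3 = 1.000
  J2: p/w = 20/9 = 2.222
  J3: p/w = 11/2 = 5.500
Order: J1 → J2 → J3


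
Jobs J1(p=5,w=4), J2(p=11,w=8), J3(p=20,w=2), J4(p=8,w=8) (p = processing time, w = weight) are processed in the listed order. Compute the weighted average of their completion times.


Completion times:
  J1: C=5, w×C=4×5=20
  J2: C=16, w×C=8×16=128
  J3: C=36, w×C=2×36=72
  J4: C=44, w×C=8×44=352
Sum w×C = 572
Sum w = 22
Weighted avg = 572/22
= 26.00


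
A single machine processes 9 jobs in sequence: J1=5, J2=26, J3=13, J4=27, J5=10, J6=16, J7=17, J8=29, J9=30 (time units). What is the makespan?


Sequential makespan: sum all processing times
= 5 + 26 + 13 + 27 + 10 + 16 + 17 + 29 + 30
= 173 time units


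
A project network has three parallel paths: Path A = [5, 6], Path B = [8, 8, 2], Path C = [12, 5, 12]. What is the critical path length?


Path A: 5 + 6 = 11
Path B: 8 + 8 + 2 = 18
Path C: 12 + 5 + 12 = 29
Critical path = longest = max(11, 18, 29)
= 29 (Path C)


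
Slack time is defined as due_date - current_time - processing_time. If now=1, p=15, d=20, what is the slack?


Slack = due - current_time - processing
= 20 - 1 - 15
= 4


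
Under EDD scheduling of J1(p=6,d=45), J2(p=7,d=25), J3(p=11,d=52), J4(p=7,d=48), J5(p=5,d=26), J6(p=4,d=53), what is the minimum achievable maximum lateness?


EDD order: J2 → J5 → J1 → J4 → J3 → J6
Completion and lateness:
  J2: C=7, d=25, L=7-25=-18
  J5: C=12, d=26, L=12-26=-14
  J1: C=18, d=45, L=18-45=-27
  J4: C=25, d=48, L=25-48=-23
  J3: C=36, d=52, L=36-52=-16
  J6: C=40, d=53, L=40-53=-13
Lmax = max(-18, -14, -27, -23, -16, -13)
= -13


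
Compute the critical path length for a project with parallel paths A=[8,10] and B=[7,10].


Path A: 8 + 10 = 18
Path B: 7 + 10 = 17
Critical path = longest = max(18, 17)
= 18 (Path A)


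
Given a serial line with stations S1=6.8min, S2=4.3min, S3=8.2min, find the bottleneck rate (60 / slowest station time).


Bottleneck = longest station time
Station times: [6.8, 4.3, 8.2]
Max = 8.2 min
Rate = 60 / 8.2
= 7.32 units/hour (bottleneck: 8.2min)


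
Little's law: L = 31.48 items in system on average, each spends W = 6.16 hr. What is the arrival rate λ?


Little's law: L = λW → λ = L / W
= 31.48 / 6.16
= 5.11 per hour


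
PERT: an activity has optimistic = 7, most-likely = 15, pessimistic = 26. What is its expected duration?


te = (o + 4m + p) / 6
= (7 + 4×15 + 26) / 6
= (7 + 60 + 26) / 6
= 93 / 6
= 15.50


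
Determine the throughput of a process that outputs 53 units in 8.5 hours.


Throughput = units / time
= 53 / 8.5
= 6.2 units/hour


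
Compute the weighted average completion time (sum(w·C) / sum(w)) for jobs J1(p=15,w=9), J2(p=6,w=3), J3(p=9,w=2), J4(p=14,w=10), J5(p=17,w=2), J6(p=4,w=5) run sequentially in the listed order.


Completion times:
  J1: C=15, w×C=9×15=135
  J2: C=21, w×C=3×21=63
  J3: C=30, w×C=2×30=60
  J4: C=44, w×C=10×44=440
  J5: C=61, w×C=2×61=122
  J6: C=65, w×C=5×65=325
Sum w×C = 1145
Sum w = 31
Weighted avg = 1145/31
= 36.94


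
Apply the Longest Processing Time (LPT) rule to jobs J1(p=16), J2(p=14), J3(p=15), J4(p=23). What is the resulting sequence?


LPT: sort by longest processing time first
  J4: p=23
  J1: p=16
  J3: p=15
  J2: p=14
Order: J4 → J1 → J3 → J2


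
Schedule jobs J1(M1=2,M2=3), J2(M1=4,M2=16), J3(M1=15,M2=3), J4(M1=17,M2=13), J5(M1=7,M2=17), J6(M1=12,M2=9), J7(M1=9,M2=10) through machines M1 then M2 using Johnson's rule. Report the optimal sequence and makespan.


Johnson's rule:
Group 1 (M1≤M2, sort by M1): ['J1', 'J2', 'J5', 'J7']
Group 2 (M1>M2, sort desc M2): ['J4', 'J6', 'J3']
Sequence: J1 → J2 → J5 → J7 → J4 → J6 → J3
Makespan calculation:
  J1: M1 done=2, M2 done=5
  J2: M1 done=6, M2 done=22
  J5: M1 done=13, M2 done=39
  J7: M1 done=22, M2 done=49
  J4: M1 done=39, M2 done=62
  J6: M1 done=51, M2 done=71
  J3: M1 done=66, M2 done=74
= Sequence: J1 → J2 → J5 → J7 → J4 → J6 → J3, Makespan: 74


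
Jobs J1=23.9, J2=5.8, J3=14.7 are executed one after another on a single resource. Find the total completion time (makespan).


Sequential makespan: sum all processing times
= 23.9 + 5.8 + 14.7
= 44.4 time units


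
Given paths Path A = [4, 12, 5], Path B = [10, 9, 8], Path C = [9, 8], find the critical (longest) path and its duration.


Path A: 4 + 12 + 5 = 21
Path B: 10 + 9 + 8 = 27
Path C: 9 + 8 = 17
Critical path = longest = max(21, 27, 17)
= 27 (Path B)


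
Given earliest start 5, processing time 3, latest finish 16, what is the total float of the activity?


EF = ES + duration = 5 + 3 = 8
LS = LF - duration = 16 - 3 = 13
Total Float = LF - EF = 16 - 8
(or LS - ES = 13 - 5)
= 8


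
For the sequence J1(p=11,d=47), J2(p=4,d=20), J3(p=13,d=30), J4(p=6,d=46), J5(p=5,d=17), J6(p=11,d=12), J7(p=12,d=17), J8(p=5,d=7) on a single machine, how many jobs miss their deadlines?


Completion vs due date:
  J1: C=11, d=47 → on time
  J2: C=15, d=20 → on time
  J3: C=28, d=30 → on time
  J4: C=34, d=46 → on time
  J5: C=39, d=17 → TARDY
  J6: C=50, d=12 → TARDY
  J7: C=62, d=17 → TARDY
  J8: C=67, d=7 → TARDY
Tardy jobs: J5, J6, J7, J8
Count = 4


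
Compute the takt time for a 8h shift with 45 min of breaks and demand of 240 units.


Available = 8×60 - 45 = 435 min
Takt time = 435 / 240
= 1.81 min/unit


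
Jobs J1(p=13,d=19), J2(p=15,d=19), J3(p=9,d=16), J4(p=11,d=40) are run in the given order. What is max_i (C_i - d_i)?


Lateness per job (L = C - d):
  J1: C=13, d=19, L=-6
  J2: C=28, d=19, L=9
  J3: C=37, d=16, L=21
  J4: C=48, d=40, L=8
Lmax = max(-6, 9, 21, 8)
= 21


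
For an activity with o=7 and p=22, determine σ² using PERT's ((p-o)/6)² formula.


σ² = ((p - o) / 6)² = (p - o)² / 36
= (22 - 7)² / 36
= 15² / 36
= 225 / 36
= 6.2500


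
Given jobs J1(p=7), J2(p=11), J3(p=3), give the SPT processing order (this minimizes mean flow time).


SPT: sort by shortest processing time
  J3: p=3
  J1: p=7
  J2: p=11
Order: J3 → J1 → J2


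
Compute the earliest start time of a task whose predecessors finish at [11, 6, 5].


ES = max of all predecessor completion times
Predecessors: [11, 6, 5]
ES = max(11, 6, 5)
= 11


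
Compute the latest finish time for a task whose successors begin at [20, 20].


LF = min of all successor start times
Successors start at: [20, 20]
LF = min(20, 20)
= 20


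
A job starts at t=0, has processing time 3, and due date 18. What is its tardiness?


Completion = start + processing = 0 + 3 = 3
Tardiness = max(0, C - d) = max(0, 3 - 18)
= max(0, -15)
= 0


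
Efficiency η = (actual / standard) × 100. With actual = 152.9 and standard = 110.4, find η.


Efficiency = (actual / standard) × 100
= (152.9 / 110.4) × 100
= 138.5%


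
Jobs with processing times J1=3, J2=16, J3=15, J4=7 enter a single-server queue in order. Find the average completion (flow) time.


Completion times:
  J1: completes at 3
  J2: completes at 19
  J3: completes at 34
  J4: completes at 41
Sum = 97
Average = 97/4
= 24.25


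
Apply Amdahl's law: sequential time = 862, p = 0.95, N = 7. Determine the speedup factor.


Amdahl's law: T_p = T × ((1-p) + p/N)
= 862 × ((1-0.95) + 0.95/7)
= 862 × (0.05 + 0.1357)
= 862 × 0.1857
= 160.09
Speedup = 862/160.09
= 5.38×


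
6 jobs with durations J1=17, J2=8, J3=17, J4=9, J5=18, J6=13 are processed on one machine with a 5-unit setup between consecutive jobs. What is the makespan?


Makespan = Σ processing + (n-1) × setup
= (17 + 8 + 17 + 9 + 18 + 13) + (6-1)×5
= 82 + 25
= 107 time units


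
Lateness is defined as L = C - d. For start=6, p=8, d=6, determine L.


Completion = 6 + 8 = 14
Lateness = C - d = 14 - 6
= 8


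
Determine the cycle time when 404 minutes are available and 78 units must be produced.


Cycle time = available time / demand
= 404 / 78
= 5.18 min/unit


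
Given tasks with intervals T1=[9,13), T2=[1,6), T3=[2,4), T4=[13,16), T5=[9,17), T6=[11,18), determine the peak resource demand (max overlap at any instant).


Check each time point for overlaps:
  t=11: 3 tasks active (T1, T5, T6)
Max concurrent = 3


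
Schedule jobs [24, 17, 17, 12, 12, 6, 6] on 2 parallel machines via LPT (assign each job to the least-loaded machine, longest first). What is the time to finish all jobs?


Jobs (LPT sorted): [24, 17, 17, 12, 12, 6, 6]
Machines: 2
  J=24 → Machine 1 (load: 0+24=24)
  J=17 → Machine 2 (load: 0+17=17)
  J=17 → Machine 2 (load: 17+17=34)
  J=12 → Machine 1 (load: 24+12=36)
  J=12 → Machine 2 (load: 34+12=46)
  J=6 → Machine 1 (load: 36+6=42)
  J=6 → Machine 1 (load: 42+6=48)
Machine loads: [48, 46]
Makespan = max = 48 time units


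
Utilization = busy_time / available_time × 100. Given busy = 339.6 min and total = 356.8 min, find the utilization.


Utilization = busy / total × 100
= 339.6 / 356.8 × 100
= 95.2%


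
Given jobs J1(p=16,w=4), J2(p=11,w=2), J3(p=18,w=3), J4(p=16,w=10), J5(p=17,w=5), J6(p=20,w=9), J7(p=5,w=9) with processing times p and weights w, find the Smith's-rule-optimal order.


WSPT (Smith's rule): sort by p/w ascending
  J7: p/w = 5/9 = 0.556
  J4: p/w = 16/10 = 1.600
  J6: p/w = 20/9 = 2.222
  J5: p/w = 17/5 = 3.400
  J1: p/w = 16/4 = 4.000
  J2: p/w = 11/2 = 5.500
  J3: p/w = 18/3 = 6.000
Order: J7 → J4 → J6 → J5 → J1 → J2 → J3


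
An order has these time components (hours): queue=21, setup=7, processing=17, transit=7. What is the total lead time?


Lead time = queue + setup + processing + transit
= 21 + 7 + 17 + 7
= 52 hours


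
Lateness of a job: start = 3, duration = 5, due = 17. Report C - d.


Completion = 3 + 5 = 8
Lateness = C - d = 8 - 17
= -9


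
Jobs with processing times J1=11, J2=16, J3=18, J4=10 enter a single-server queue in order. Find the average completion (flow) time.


Completion times:
  J1: completes at 11
  J2: completes at 27
  J3: completes at 45
  J4: completes at 55
Sum = 138
Average = 138/4
= 34.50


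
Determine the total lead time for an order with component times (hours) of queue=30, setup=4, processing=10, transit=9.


Lead time = queue + setup + processing + transit
= 30 + 4 + 10 + 9
= 53 hours


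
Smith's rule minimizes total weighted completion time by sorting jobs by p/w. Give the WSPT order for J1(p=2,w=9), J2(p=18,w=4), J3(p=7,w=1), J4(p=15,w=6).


WSPT (Smith's rule): sort by p/w ascending
  J1: p/w = 2/9 = 0.222
  J4: p/w = 15/6 = 2.500
  J2: p/w = 18/4 = 4.500
  J3: p/w = 7/1 = 7.000
Order: J1 → J4 → J2 → J3


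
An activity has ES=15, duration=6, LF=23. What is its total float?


EF = ES + duration = 15 + 6 = 21
LS = LF - duration = 23 - 6 = 17
Total Float = LF - EF = 23 - 21
(or LS - ES = 17 - 15)
= 2


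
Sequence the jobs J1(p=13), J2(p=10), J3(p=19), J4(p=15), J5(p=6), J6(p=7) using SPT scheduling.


SPT: sort by shortest processing time
  J5: p=6
  J6: p=7
  J2: p=10
  J1: p=13
  J4: p=15
  J3: p=19
Order: J5 → J6 → J2 → J1 → J4 → J3


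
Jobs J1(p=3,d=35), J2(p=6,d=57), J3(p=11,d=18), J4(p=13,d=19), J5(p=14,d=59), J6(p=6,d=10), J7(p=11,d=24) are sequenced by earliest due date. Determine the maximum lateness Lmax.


EDD order: J6 → J3 → J4 → J7 → J1 → J2 → J5
Completion and lateness:
  J6: C=6, d=10, L=6-10=-4
  J3: C=17, d=18, L=17-18=-1
  J4: C=30, d=19, L=30-19=11
  J7: C=41, d=24, L=41-24=17
  J1: C=44, d=35, L=44-35=9
  J2: C=50, d=57, L=50-57=-7
  J5: C=64, d=59, L=64-59=5
Lmax = max(-4, -1, 11, 17, 9, -7, 5)
= 17


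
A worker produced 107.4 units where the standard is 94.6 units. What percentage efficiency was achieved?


Efficiency = (actual / standard) × 100
= (107.4 / 94.6) × 100
= 113.5%


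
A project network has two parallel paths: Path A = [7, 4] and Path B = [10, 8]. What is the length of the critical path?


Path A: 7 + 4 = 11
Path B: 10 + 8 = 18
Critical path = longest = max(11, 18)
= 18 (Path B)


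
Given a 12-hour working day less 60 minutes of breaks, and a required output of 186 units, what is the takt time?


Available = 12×60 - 60 = 660 min
Takt time = 660 / 186
= 3.55 min/unit


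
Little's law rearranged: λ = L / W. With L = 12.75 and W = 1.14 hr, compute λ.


Little's law: L = λW → λ = L / W
= 12.75 / 1.14
= 11.18 per hour


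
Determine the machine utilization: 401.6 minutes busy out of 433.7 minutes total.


Utilization = busy / total × 100
= 401.6 / 433.7 × 100
= 92.6%


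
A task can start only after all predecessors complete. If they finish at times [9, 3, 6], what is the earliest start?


ES = max of all predecessor completion times
Predecessors: [9, 3, 6]
ES = max(9, 3, 6)
= 9


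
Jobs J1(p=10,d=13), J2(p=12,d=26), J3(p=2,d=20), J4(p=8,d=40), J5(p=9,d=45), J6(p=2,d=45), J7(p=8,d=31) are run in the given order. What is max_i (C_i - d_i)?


Lateness per job (L = C - d):
  J1: C=10, d=13, L=-3
  J2: C=22, d=26, L=-4
  J3: C=24, d=20, L=4
  J4: C=32, d=40, L=-8
  J5: C=41, d=45, L=-4
  J6: C=43, d=45, L=-2
  J7: C=51, d=31, L=20
Lmax = max(-3, -4, 4, -8, -4, -2, 20)
= 20


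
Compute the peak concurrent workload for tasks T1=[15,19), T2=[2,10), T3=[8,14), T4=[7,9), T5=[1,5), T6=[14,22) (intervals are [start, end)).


Check each time point for overlaps:
  t=8: 3 tasks active (T2, T3, T4)
Max concurrent = 3


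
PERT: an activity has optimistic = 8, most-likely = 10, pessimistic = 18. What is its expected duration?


te = (o + 4m + p) / 6
= (8 + 4×10 + 18) / 6
= (8 + 40 + 18) / 6
= 66 / 6
= 11.00


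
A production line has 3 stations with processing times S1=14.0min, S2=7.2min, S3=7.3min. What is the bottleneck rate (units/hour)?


Bottleneck = longest station time
Station times: [14.0, 7.2, 7.3]
Max = 14.0 min
Rate = 60 / 14.0
= 4.29 units/hour (bottleneck: 14.0min)


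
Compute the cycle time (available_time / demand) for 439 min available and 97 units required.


Cycle time = available time / demand
= 439 / 97
= 4.53 min/unit


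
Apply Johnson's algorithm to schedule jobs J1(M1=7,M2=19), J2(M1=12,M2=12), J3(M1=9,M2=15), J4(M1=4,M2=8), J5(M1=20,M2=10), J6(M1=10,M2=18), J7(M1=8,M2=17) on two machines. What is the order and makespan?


Johnson's rule:
Group 1 (M1≤M2, sort by M1): ['J4', 'J1', 'J7', 'J3', 'J6', 'J2']
Group 2 (M1>M2, sort desc M2): ['J5']
Sequence: J4 → J1 → J7 → J3 → J6 → J2 → J5
Makespan calculation:
  J4: M1 done=4, M2 done=12
  J1: M1 done=11, M2 done=31
  J7: M1 done=19, M2 done=48
  J3: M1 done=28, M2 done=63
  J6: M1 done=38, M2 done=81
  J2: M1 done=50, M2 done=93
  J5: M1 done=70, M2 done=103
= Sequence: J4 → J1 → J7 → J3 → J6 → J2 → J5, Makespan: 103


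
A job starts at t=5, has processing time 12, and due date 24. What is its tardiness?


Completion = start + processing = 5 + 12 = 17
Tardiness = max(0, C - d) = max(0, 17 - 24)
= max(0, -7)
= 0


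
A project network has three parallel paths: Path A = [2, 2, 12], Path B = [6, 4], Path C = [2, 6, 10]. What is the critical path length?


Path A: 2 + 2 + 12 = 16
Path B: 6 + 4 = 10
Path C: 2 + 6 + 10 = 18
Critical path = longest = max(16, 10, 18)
= 18 (Path C)


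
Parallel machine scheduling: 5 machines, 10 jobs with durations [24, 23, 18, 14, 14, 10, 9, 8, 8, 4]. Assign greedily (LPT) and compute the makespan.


Jobs (LPT sorted): [24, 23, 18, 14, 14, 10, 9, 8, 8, 4]
Machines: 5
  J=24 → Machine 1 (load: 0+24=24)
  J=23 → Machine 2 (load: 0+23=23)
  J=18 → Machine 3 (load: 0+18=18)
  J=14 → Machine 4 (load: 0+14=14)
  J=14 → Machine 5 (load: 0+14=14)
  J=10 → Machine 4 (load: 14+10=24)
  J=9 → Machine 5 (load: 14+9=23)
  J=8 → Machine 3 (load: 18+8=26)
  J=8 → Machine 2 (load: 23+8=31)
  J=4 → Machine 5 (load: 23+4=27)
Machine loads: [24, 31, 26, 24, 27]
Makespan = max = 31 time units


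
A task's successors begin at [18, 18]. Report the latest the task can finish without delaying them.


LF = min of all successor start times
Successors start at: [18, 18]
LF = min(18, 18)
= 18


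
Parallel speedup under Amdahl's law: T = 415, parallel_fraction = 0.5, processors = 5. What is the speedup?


Amdahl's law: T_p = T × ((1-p) + p/N)
= 415 × ((1-0.5) + 0.5/5)
= 415 × (0.50 + 0.1000)
= 415 × 0.6000
= 249.00
Speedup = 415/249.00
= 1.67×


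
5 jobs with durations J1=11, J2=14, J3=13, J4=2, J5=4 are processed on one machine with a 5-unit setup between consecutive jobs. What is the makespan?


Makespan = Σ processing + (n-1) × setup
= (11 + 14 + 13 + 2 + 4) + (5-1)×5
= 44 + 20
= 64 time units


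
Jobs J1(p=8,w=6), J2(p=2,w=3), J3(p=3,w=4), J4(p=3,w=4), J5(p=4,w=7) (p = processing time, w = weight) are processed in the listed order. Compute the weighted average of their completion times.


Completion times:
  J1: C=8, w×C=6×8=48
  J2: C=10, w×C=3×10=30
  J3: C=13, w×C=4×13=52
  J4: C=16, w×C=4×16=64
  J5: C=20, w×C=7×20=140
Sum w×C = 334
Sum w = 24
Weighted avg = 334/24
= 13.92


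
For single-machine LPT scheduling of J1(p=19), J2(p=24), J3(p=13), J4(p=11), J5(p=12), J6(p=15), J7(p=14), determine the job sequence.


LPT: sort by longest processing time first
  J2: p=24
  J1: p=19
  J6: p=15
  J7: p=14
  J3: p=13
  J5: p=12
  J4: p=11
Order: J2 → J1 → J6 → J7 → J3 → J5 → J4


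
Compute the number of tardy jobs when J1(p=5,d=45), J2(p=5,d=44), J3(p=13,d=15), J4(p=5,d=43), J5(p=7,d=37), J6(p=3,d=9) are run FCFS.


Completion vs due date:
  J1: C=5, d=45 → on time
  J2: C=10, d=44 → on time
  J3: C=23, d=15 → TARDY
  J4: C=28, d=43 → on time
  J5: C=35, d=37 → on time
  J6: C=38, d=9 → TARDY
Tardy jobs: J3, J6
Count = 2


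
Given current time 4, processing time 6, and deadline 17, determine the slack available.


Slack = due - current_time - processing
= 17 - 4 - 6
= 7


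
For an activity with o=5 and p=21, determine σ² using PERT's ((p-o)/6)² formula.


σ² = ((p - o) / 6)² = (p - o)² / 36
= (21 - 5)² / 36
= 16² / 36
= 256 / 36
= 7.1111


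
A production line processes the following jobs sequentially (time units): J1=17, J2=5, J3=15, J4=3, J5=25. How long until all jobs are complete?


Sequential makespan: sum all processing times
= 17 + 5 + 15 + 3 + 25
= 65 time units


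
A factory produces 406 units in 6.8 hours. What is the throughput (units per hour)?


Throughput = units / time
= 406 / 6.8
= 59.7 units/hour


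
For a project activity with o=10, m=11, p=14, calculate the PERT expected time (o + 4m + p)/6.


te = (o + 4m + p) / 6
= (10 + 4×11 + 14) / 6
= (10 + 44 + 14) / 6
= 68 / 6
= 11.33


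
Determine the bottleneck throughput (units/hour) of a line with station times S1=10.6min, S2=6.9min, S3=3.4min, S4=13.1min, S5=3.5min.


Bottleneck = longest station time
Station times: [10.6, 6.9, 3.4, 13.1, 3.5]
Max = 13.1 min
Rate = 60 / 13.1
= 4.58 units/hour (bottleneck: 13.1min)


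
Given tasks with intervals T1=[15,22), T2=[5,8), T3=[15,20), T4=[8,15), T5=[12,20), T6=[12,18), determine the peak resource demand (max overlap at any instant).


Check each time point for overlaps:
  t=15: 4 tasks active (T1, T3, T5, T6)
Max concurrent = 4


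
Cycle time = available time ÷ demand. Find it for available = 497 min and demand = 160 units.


Cycle time = available time / demand
= 497 / 160
= 3.11 min/unit


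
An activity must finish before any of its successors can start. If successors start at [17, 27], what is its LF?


LF = min of all successor start times
Successors start at: [17, 27]
LF = min(17, 27)
= 17


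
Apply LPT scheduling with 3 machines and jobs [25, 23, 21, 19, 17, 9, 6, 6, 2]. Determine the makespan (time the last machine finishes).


Jobs (LPT sorted): [25, 23, 21, 19, 17, 9, 6, 6, 2]
Machines: 3
  J=25 → Machine 1 (load: 0+25=25)
  J=23 → Machine 2 (load: 0+23=23)
  J=21 → Machine 3 (load: 0+21=21)
  J=19 → Machine 3 (load: 21+19=40)
  J=17 → Machine 2 (load: 23+17=40)
  J=9 → Machine 1 (load: 25+9=34)
  J=6 → Machine 1 (load: 34+6=40)
  J=6 → Machine 1 (load: 40+6=46)
  J=2 → Machine 2 (load: 40+2=42)
Machine loads: [46, 42, 40]
Makespan = max = 46 time units


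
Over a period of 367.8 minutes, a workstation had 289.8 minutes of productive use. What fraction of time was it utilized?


Utilization = busy / total × 100
= 289.8 / 367.8 × 100
= 78.8%


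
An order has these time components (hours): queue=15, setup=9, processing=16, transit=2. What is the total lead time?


Lead time = queue + setup + processing + transit
= 15 + 9 + 16 + 2
= 42 hours


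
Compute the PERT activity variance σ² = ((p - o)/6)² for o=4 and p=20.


σ² = ((p - o) / 6)² = (p - o)² / 36
= (20 - 4)² / 36
= 16² / 36
= 256 / 36
= 7.1111


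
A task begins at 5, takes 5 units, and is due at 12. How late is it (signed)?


Completion = 5 + 5 = 10
Lateness = C - d = 10 - 12
= -2


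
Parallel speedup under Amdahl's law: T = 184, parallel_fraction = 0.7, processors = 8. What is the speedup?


Amdahl's law: T_p = T × ((1-p) + p/N)
= 184 × ((1-0.7) + 0.7/8)
= 184 × (0.30 + 0.0875)
= 184 × 0.3875
= 71.30
Speedup = 184/71.30
= 2.58×


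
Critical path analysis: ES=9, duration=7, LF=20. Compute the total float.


EF = ES + duration = 9 + 7 = 16
LS = LF - duration = 20 - 7 = 13
Total Float = LF - EF = 20 - 16
(or LS - ES = 13 - 9)
= 4


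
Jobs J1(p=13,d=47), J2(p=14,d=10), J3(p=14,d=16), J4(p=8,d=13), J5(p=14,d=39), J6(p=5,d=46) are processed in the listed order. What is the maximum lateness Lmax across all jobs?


Lateness per job (L = C - d):
  J1: C=13, d=47, L=-34
  J2: C=27, d=10, L=17
  J3: C=41, d=16, L=25
  J4: C=49, d=13, L=36
  J5: C=63, d=39, L=24
  J6: C=68, d=46, L=22
Lmax = max(-34, 17, 25, 36, 24, 22)
= 36


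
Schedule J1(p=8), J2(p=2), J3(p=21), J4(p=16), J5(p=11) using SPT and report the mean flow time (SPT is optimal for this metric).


SPT order: J2 → J1 → J5 → J4 → J3
Completion times:
  J2: C=2
  J1: C=10
  J5: C=21
  J4: C=37
  J3: C=58
Sum = 128, n = 5
Mean flow = 128/5
= 25.60


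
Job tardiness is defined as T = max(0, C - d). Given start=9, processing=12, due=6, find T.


Completion = start + processing = 9 + 12 = 21
Tardiness = max(0, C - d) = max(0, 21 - 6)
= max(0, 15)
= 15


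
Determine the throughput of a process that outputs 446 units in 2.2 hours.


Throughput = units / time
= 446 / 2.2
= 202.7 units/hour


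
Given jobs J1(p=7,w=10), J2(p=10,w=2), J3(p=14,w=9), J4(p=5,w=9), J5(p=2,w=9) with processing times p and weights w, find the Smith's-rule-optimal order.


WSPT (Smith's rule): sort by p/w ascending
  J5: p/w = 2/9 = 0.222
  J4: p/w = 5/9 = 0.556
  J1: p/w = 7/10 = 0.700
  J3: p/w = 14/9 = 1.556
  J2: p/w = 10/2 = 5.000
Order: J5 → J4 → J1 → J3 → J2


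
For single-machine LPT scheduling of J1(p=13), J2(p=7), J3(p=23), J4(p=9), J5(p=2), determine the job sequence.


LPT: sort by longest processing time first
  J3: p=23
  J1: p=13
  J4: p=9
  J2: p=7
  J5: p=2
Order: J3 → J1 → J4 → J2 → J5


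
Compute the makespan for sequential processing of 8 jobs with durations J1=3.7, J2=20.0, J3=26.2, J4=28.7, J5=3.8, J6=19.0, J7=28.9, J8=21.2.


Sequential makespan: sum all processing times
= 3.7 + 20.0 + 26.2 + 28.7 + 3.8 + 19.0 + 28.9 + 21.2
= 151.5 time units


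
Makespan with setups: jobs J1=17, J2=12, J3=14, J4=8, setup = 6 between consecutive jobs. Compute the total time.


Makespan = Σ processing + (n-1) × setup
= (17 + 12 + 14 + 8) + (4-1)×6
= 51 + 18
= 69 time units


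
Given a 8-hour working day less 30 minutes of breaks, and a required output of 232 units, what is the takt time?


Available = 8×60 - 30 = 450 min
Takt time = 450 / 232
= 1.94 min/unit


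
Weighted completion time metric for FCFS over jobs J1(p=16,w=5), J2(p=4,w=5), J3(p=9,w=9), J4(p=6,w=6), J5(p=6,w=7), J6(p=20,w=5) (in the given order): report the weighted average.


Completion times:
  J1: C=16, w×C=5×16=80
  J2: C=20, w×C=5×20=100
  J3: C=29, w×C=9×29=261
  J4: C=35, w×C=6×35=210
  J5: C=41, w×C=7×41=287
  J6: C=61, w×C=5×61=305
Sum w×C = 1243
Sum w = 37
Weighted avg = 1243/37
= 33.59


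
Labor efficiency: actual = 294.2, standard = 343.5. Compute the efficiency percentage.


Efficiency = (actual / standard) × 100
= (294.2 / 343.5) × 100
= 85.6%


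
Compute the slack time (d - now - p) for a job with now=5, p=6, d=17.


Slack = due - current_time - processing
= 17 - 5 - 6
= 6


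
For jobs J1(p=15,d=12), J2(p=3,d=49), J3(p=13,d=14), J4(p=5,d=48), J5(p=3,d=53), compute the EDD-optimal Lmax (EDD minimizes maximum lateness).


EDD order: J1 → J3 → J4 → J2 → J5
Completion and lateness:
  J1: C=15, d=12, L=15-12=3
  J3: C=28, d=14, L=28-14=14
  J4: C=33, d=48, L=33-48=-15
  J2: C=36, d=49, L=36-49=-13
  J5: C=39, d=53, L=39-53=-14
Lmax = max(3, 14, -15, -13, -14)
= 14


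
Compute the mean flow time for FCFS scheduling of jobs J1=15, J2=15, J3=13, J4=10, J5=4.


Completion times:
  J1: completes at 15
  J2: completes at 30
  J3: completes at 43
  J4: completes at 53
  J5: completes at 57
Sum = 198
Average = 198/5
= 39.60


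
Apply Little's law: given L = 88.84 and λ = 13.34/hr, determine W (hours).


Little's law: L = λW → W = L / λ
= 88.84 / 13.34
= 6.66 hours


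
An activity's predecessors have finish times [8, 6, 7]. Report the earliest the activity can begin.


ES = max of all predecessor completion times
Predecessors: [8, 6, 7]
ES = max(8, 6, 7)
= 8


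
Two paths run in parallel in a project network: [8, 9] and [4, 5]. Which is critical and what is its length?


Path A: 8 + 9 = 17
Path B: 4 + 5 = 9
Critical path = longest = max(17, 9)
= 17 (Path A)


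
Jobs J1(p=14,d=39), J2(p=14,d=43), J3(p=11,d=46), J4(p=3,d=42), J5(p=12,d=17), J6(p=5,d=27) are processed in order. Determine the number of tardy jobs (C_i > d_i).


Completion vs due date:
  J1: C=14, d=39 → on time
  J2: C=28, d=43 → on time
  J3: C=39, d=46 → on time
  J4: C=42, d=42 → on time
  J5: C=54, d=17 → TARDY
  J6: C=59, d=27 → TARDY
Tardy jobs: J5, J6
Count = 2
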